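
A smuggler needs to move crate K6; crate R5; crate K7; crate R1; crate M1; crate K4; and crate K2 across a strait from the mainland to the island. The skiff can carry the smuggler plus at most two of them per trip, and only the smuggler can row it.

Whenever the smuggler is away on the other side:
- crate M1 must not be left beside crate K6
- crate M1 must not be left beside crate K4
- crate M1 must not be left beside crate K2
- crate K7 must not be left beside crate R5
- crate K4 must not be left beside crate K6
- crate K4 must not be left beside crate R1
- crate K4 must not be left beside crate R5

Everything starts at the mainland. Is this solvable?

No

Whatever the first load, the items left behind include a forbidden pair without the smuggler. No opening move is safe, so no plan exists.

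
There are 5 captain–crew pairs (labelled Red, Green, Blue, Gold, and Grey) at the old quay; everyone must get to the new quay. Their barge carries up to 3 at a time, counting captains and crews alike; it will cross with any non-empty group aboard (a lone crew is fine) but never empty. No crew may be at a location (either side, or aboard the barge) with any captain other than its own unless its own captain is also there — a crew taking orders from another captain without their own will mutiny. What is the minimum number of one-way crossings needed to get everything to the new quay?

Counting alone: each trip to the new quay takes at most 3 across and each return brings at least 1 back, so after t trips out (and t−1 returns) at most 3t − (t−1) of the 10 are across; that first reaches 10 at t = 5, so at least 9 crossings are needed.
The safety rule pushes this higher. Following every safe sequence of crossings, the most of the 10 that can be at the new quay as the barge arrives there on crossing 9 is 9 — never all 10.
So no plan with fewer than 11 crossings exists, and this one achieves 11:
1. captain Red and crew Red cross → the new quay.
2. captain Red crosses ← the old quay.
3. crew Blue, crew Gold, and crew Green cross → the new quay.
4. crew Red crosses ← the old quay.
5. captain Blue, captain Gold, and captain Green cross → the new quay.
6. captain Green and crew Green cross ← the old quay.
7. captain Green, captain Grey, and captain Red cross → the new quay.
8. crew Blue crosses ← the old quay.
9. crew Green and crew Red cross → the new quay.
10. crew Red crosses ← the old quay.
11. crew Blue, crew Grey, and crew Red cross → the new quay.

11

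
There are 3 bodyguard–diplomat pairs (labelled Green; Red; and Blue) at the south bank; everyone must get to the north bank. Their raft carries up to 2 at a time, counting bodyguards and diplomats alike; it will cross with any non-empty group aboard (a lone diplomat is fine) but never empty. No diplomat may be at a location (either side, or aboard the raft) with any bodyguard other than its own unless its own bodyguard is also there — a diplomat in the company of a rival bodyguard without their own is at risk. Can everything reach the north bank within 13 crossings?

Yes — this plan uses 11 crossings (≤ 13):
1. bodyguard Green and diplomat Green cross → the north bank.
2. bodyguard Green crosses ← the south bank.
3. diplomat Blue and diplomat Red cross → the north bank.
4. diplomat Green crosses ← the south bank.
5. bodyguard Blue and bodyguard Red cross → the north bank.
6. bodyguard Red and diplomat Red cross ← the south bank.
7. bodyguard Green and bodyguard Red cross → the north bank.
8. diplomat Blue crosses ← the south bank.
9. diplomat Green and diplomat Red cross → the north bank.
10. bodyguard Blue crosses ← the south bank.
11. bodyguard Blue and diplomat Blue cross → the north bank.

Yes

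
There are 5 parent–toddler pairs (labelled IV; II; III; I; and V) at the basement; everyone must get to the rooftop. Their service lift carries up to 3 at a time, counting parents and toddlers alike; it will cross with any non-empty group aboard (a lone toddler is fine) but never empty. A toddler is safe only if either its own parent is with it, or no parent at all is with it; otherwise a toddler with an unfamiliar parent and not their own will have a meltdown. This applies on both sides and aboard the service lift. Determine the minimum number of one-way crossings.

Counting alone: each trip to the rooftop takes at most 3 across and each return brings at least 1 back, so after t trips out (and t−1 returns) at most 3t − (t−1) of the 10 are across; that first reaches 10 at t = 5, so at least 9 crossings are needed.
The safety rule pushes this higher. Following every safe sequence of crossings, the most of the 10 that can be at the rooftop as the service lift arrives there on crossing 9 is 9 — never all 10.
So no plan with fewer than 11 crossings exists, and this one achieves 11:
1. parent IV and toddler IV cross → the rooftop.
2. parent IV crosses ← the basement.
3. toddler I, toddler II, and toddler III cross → the rooftop.
4. toddler IV crosses ← the basement.
5. parent I, parent II, and parent III cross → the rooftop.
6. parent II and toddler II cross ← the basement.
7. parent II, parent IV, and parent V cross → the rooftop.
8. toddler III crosses ← the basement.
9. toddler II and toddler IV cross → the rooftop.
10. toddler IV crosses ← the basement.
11. toddler III, toddler IV, and toddler V cross → the rooftop.

11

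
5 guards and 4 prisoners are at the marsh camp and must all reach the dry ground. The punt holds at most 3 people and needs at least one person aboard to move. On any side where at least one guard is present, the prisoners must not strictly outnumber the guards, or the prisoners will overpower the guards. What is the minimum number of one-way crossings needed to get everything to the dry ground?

7

Counting alone: each trip to the dry ground takes at most 3 across and each return brings at least 1 back, so after t trips out (and t−1 returns) at most 3t − (t−1) of the 9 are across; that first reaches 9 at t = 4, so at least 7 crossings are needed.
The plan below uses exactly 7 crossings, so it is optimal:
1. 3 prisoners → the dry ground.  (the marsh camp: 5G 1P; the dry ground: 0G 3P)
2. 1 prisoner ← the marsh camp.  (the marsh camp: 5G 2P; the dry ground: 0G 2P)
3. 3 guards → the dry ground.  (the marsh camp: 2G 2P; the dry ground: 3G 2P)
4. 1 guard ← the marsh camp.  (the marsh camp: 3G 2P; the dry ground: 2G 2P)
5. 2 guards and 1 prisoner → the dry ground.  (the marsh camp: 1G 1P; the dry ground: 4G 3P)
6. 1 guard ← the marsh camp.  (the marsh camp: 2G 1P; the dry ground: 3G 3P)
7. 2 guards and 1 prisoner → the dry ground.  (the marsh camp: 0G 0P; the dry ground: 5G 4P)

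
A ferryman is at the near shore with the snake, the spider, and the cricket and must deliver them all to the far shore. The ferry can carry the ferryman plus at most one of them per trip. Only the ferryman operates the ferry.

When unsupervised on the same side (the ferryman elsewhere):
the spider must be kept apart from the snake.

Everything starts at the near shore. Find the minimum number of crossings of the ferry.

Counting alone: the ferryman can take at most 1 across per trip to the far shore, so moving all 3 needs at least 3 loaded trips out, with a return between consecutive ones — at least 5 crossings.
The plan below uses exactly 5 crossings, so it is optimal:
1. Ferryman goes to the far shore with the snake.  [the near shore: the cricket, the spider | the far shore: the snake]
2. Ferryman goes back to the near shore alone.  [the near shore: the cricket, the spider | the far shore: the snake]
3. Ferryman goes to the far shore with the cricket.  [the near shore: the spider | the far shore: the cricket, the snake]
4. Ferryman goes back to the near shore alone.  [the near shore: the spider | the far shore: the cricket, the snake]
5. Ferryman goes to the far shore with the spider.  [the near shore: — | the far shore: the cricket, the snake, the spider]

5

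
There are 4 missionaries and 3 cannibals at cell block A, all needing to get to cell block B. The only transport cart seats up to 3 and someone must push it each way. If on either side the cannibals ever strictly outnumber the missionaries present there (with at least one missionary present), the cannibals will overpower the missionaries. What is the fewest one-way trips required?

Counting alone: each trip to cell block B takes at most 3 across and each return brings at least 1 back, so after t trips out (and t−1 returns) at most 3t − (t−1) of the 7 are across; that first reaches 7 at t = 3, so at least 5 crossings are needed.
The plan below uses exactly 5 crossings, so it is optimal:
1. 3 cannibals → cell block B.  (cell block A: 4M 0C; cell block B: 0M 3C)
2. 1 cannibal ← cell block A.  (cell block A: 4M 1C; cell block B: 0M 2C)
3. 3 missionaries → cell block B.  (cell block A: 1M 1C; cell block B: 3M 2C)
4. 1 missionary ← cell block A.  (cell block A: 2M 1C; cell block B: 2M 2C)
5. 2 missionaries and 1 cannibal → cell block B.  (cell block A: 0M 0C; cell block B: 4M 3C)

5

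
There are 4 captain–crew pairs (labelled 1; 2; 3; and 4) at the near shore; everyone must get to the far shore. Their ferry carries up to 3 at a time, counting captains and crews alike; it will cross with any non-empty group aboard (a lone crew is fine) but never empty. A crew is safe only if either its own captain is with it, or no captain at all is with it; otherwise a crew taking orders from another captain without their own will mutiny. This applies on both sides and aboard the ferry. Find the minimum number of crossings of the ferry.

Counting alone: each trip to the far shore takes at most 3 across and each return brings at least 1 back, so after t trips out (and t−1 returns) at most 3t − (t−1) of the 8 are across; that first reaches 8 at t = 4, so at least 7 crossings are needed.
The safety rule pushes this higher. Following every safe sequence of crossings, the most of the 8 that can be at the far shore as the ferry arrives there on crossing 7 is 7 — never all 8.
So no plan with fewer than 9 crossings exists, and this one achieves 9:
1. captain 1 and crew 1 cross → the far shore.
2. captain 1 crosses ← the near shore.
3. captain 1, captain 2, and crew 2 cross → the far shore.
4. captain 1 and crew 1 cross ← the near shore.
5. captain 1, captain 3, and captain 4 cross → the far shore.
6. crew 2 crosses ← the near shore.
7. crew 1 and crew 2 cross → the far shore.
8. crew 1 crosses ← the near shore.
9. crew 1, crew 3, and crew 4 cross → the far shore.

9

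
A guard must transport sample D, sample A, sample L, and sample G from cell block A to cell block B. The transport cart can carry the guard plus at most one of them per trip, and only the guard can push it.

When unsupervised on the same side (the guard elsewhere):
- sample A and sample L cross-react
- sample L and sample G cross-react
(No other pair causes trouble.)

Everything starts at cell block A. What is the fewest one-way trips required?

9

Counting alone: the guard can take at most 1 across per trip to cell block B, so moving all 4 needs at least 4 loaded trips out, with a return between consecutive ones — at least 7 crossings.
The safety rule pushes this higher. Following every safe sequence of crossings, the most of the 4 that can be at cell block B as the transport cart arrives there on crossing 7 is 3 — never all 4.
So no plan with fewer than 9 crossings exists, and this one achieves 9:
1. Guard goes to cell block B with sample L.  [cell block A: sample A, sample D, sample G | cell block B: sample L]
2. Guard goes back to cell block A alone.  [cell block A: sample A, sample D, sample G | cell block B: sample L]
3. Guard goes to cell block B with sample D.  [cell block A: sample A, sample G | cell block B: sample D, sample L]
4. Guard goes back to cell block A alone.  [cell block A: sample A, sample G | cell block B: sample D, sample L]
5. Guard goes to cell block B with sample A.  [cell block A: sample G | cell block B: sample A, sample D, sample L]
6. Guard goes back to cell block A with sample L.  [cell block A: sample G, sample L | cell block B: sample A, sample D]
7. Guard goes to cell block B with sample G.  [cell block A: sample L | cell block B: sample A, sample D, sample G]
8. Guard goes back to cell block A alone.  [cell block A: sample L | cell block B: sample A, sample D, sample G]
9. Guard goes to cell block B with sample L.  [cell block A: — | cell block B: sample A, sample D, sample G, sample L]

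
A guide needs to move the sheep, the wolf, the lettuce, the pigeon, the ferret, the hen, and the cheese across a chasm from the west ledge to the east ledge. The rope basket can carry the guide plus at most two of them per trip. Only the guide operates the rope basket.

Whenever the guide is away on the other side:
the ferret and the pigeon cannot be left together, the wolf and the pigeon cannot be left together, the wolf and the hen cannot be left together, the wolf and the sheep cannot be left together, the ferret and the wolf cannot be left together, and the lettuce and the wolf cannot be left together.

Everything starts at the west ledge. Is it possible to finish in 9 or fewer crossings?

Counting alone: the guide can take at most 2 across per trip to the east ledge, so moving all 7 needs at least 4 loaded trips out, with a return between consecutive ones — at least 7 crossings.
The safety rule pushes this higher. Following every safe sequence of crossings, the most of the 7 that can be at the east ledge as the rope basket arrives there on crossings 7, 9 is 5, 6 respectively — never all 7.
So the move cannot be finished within 9 crossings. (The shortest complete plan takes 11:)
1. Guide goes to the east ledge with the pigeon and the wolf.
2. Guide goes back to the west ledge with the wolf.
3. Guide goes to the east ledge with the sheep and the wolf.
4. Guide goes back to the west ledge with the wolf.
5. Guide goes to the east ledge with the lettuce and the wolf.
6. Guide goes back to the west ledge with the wolf.
7. Guide goes to the east ledge with the hen and the wolf.
8. Guide goes back to the west ledge with the wolf.
9. Guide goes to the east ledge with the cheese and the wolf.
10. Guide goes back to the west ledge with the wolf.
11. Guide goes to the east ledge with the ferret and the wolf.

No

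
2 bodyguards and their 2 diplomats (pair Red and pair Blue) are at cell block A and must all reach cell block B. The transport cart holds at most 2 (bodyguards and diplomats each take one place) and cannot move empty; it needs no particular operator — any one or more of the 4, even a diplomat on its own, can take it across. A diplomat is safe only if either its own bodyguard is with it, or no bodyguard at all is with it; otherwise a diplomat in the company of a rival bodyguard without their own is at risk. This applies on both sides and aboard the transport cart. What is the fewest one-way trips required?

Counting alone: each trip to cell block B takes at most 2 across and each return brings at least 1 back, so after t trips out (and t−1 returns) at most 2t − (t−1) of the 4 are across; that first reaches 4 at t = 3, so at least 5 crossings are needed.
The plan below uses exactly 5 crossings, so it is optimal:
1. bodyguard Red and diplomat Red cross → cell block B.
2. bodyguard Red crosses ← cell block A.
3. bodyguard Blue and bodyguard Red cross → cell block B.
4. bodyguard Blue crosses ← cell block A.
5. bodyguard Blue and diplomat Blue cross → cell block B.

5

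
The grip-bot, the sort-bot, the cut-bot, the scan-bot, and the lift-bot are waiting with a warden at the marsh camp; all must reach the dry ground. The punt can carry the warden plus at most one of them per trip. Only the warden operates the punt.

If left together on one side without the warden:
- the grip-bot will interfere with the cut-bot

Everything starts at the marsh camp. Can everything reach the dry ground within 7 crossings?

Counting alone: the warden can take at most 1 across per trip to the dry ground, so moving all 5 needs at least 5 loaded trips out, with a return between consecutive ones — at least 9 crossings.
Since 7 < 9, 7 crossings cannot be enough. (The shortest complete plan in fact takes 9:)
1. Warden goes to the dry ground with the grip-bot.
2. Warden goes back to the marsh camp alone.
3. Warden goes to the dry ground with the sort-bot.
4. Warden goes back to the marsh camp alone.
5. Warden goes to the dry ground with the scan-bot.
6. Warden goes back to the marsh camp alone.
7. Warden goes to the dry ground with the lift-bot.
8. Warden goes back to the marsh camp alone.
9. Warden goes to the dry ground with the cut-bot.

No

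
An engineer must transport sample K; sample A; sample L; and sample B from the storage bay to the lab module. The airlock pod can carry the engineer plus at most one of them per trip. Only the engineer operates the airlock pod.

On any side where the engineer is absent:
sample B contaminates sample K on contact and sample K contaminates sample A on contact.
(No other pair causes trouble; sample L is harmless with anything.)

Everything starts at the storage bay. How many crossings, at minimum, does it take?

9

Counting alone: the engineer can take at most 1 across per trip to the lab module, so moving all 4 needs at least 4 loaded trips out, with a return between consecutive ones — at least 7 crossings.
The safety rule pushes this higher. Following every safe sequence of crossings, the most of the 4 that can be at the lab module as the airlock pod arrives there on crossing 7 is 3 — never all 4.
So no plan with fewer than 9 crossings exists, and this one achieves 9:
1. Engineer goes to the lab module with sample K.  [the storage bay: sample A, sample B, sample L | the lab module: sample K]
2. Engineer goes back to the storage bay alone.  [the storage bay: sample A, sample B, sample L | the lab module: sample K]
3. Engineer goes to the lab module with sample A.  [the storage bay: sample B, sample L | the lab module: sample A, sample K]
4. Engineer goes back to the storage bay with sample K.  [the storage bay: sample B, sample K, sample L | the lab module: sample A]
5. Engineer goes to the lab module with sample B.  [the storage bay: sample K, sample L | the lab module: sample A, sample B]
6. Engineer goes back to the storage bay alone.  [the storage bay: sample K, sample L | the lab module: sample A, sample B]
7. Engineer goes to the lab module with sample L.  [the storage bay: sample K | the lab module: sample A, sample B, sample L]
8. Engineer goes back to the storage bay alone.  [the storage bay: sample K | the lab module: sample A, sample B, sample L]
9. Engineer goes to the lab module with sample K.  [the storage bay: — | the lab module: sample A, sample B, sample K, sample L]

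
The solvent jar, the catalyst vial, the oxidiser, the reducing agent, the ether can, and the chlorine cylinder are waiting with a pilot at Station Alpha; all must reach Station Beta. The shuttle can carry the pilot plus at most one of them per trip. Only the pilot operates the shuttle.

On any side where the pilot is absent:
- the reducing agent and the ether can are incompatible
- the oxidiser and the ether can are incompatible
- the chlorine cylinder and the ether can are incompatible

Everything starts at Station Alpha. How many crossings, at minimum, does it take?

impossible

Following every safe sequence of crossings from the start, the most of the 6 that can be at Station Beta as the shuttle arrives there on crossings 1, 3, 5, 7 is 1, 2, 3, 4 respectively; the best ever achieved is 4 of 6.
From crossing 9 on, no configuration arises that was not already reachable earlier: only 36 distinct safe configurations (who is on which side, and where the shuttle is) can ever be reached, none of them has everyone across, and every continuation just revisits them. So no valid plan exists.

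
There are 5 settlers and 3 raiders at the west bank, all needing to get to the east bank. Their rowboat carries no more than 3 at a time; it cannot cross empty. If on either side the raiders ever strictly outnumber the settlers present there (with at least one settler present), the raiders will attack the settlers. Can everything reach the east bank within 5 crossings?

No

Counting alone: each trip to the east bank takes at most 3 across and each return brings at least 1 back, so after t trips out (and t−1 returns) at most 3t − (t−1) of the 8 are across; that first reaches 8 at t = 4, so at least 7 crossings are needed.
Since 5 < 7, 5 crossings cannot be enough. (The shortest complete plan in fact takes 7:)
1. 2 raiders → the east bank.  (the west bank: 5S 1R; the east bank: 0S 2R)
2. 1 raider ← the west bank.  (the west bank: 5S 2R; the east bank: 0S 1R)
3. 2 settlers and 1 raider → the east bank.  (the west bank: 3S 1R; the east bank: 2S 2R)
4. 1 raider ← the west bank.  (the west bank: 3S 2R; the east bank: 2S 1R)
5. 1 settler and 2 raiders → the east bank.  (the west bank: 2S 0R; the east bank: 3S 3R)
6. 1 raider ← the west bank.  (the west bank: 2S 1R; the east bank: 3S 2R)
7. 2 settlers and 1 raider → the east bank.  (the west bank: 0S 0R; the east bank: 5S 3R)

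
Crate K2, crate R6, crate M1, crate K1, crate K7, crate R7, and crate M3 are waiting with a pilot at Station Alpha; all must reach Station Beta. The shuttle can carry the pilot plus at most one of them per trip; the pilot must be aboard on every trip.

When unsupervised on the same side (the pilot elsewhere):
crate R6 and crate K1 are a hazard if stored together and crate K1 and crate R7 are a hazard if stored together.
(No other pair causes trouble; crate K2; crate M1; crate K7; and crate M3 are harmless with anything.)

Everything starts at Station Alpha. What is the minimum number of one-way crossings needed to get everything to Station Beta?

Counting alone: the pilot can take at most 1 across per trip to Station Beta, so moving all 7 needs at least 7 loaded trips out, with a return between consecutive ones — at least 13 crossings.
The safety rule pushes this higher. Following every safe sequence of crossings, the most of the 7 that can be at Station Beta as the shuttle arrives there on crossing 13 is 6 — never all 7.
So no plan with fewer than 15 crossings exists, and this one achieves 15:
1. Pilot goes to Station Beta with crate K1.
2. Pilot goes back to Station Alpha alone.
3. Pilot goes to Station Beta with crate K2.
4. Pilot goes back to Station Alpha alone.
5. Pilot goes to Station Beta with crate R6.
6. Pilot goes back to Station Alpha with crate K1.
7. Pilot goes to Station Beta with crate R7.
8. Pilot goes back to Station Alpha alone.
9. Pilot goes to Station Beta with crate M1.
10. Pilot goes back to Station Alpha alone.
11. Pilot goes to Station Beta with crate K7.
12. Pilot goes back to Station Alpha alone.
13. Pilot goes to Station Beta with crate M3.
14. Pilot goes back to Station Alpha alone.
15. Pilot goes to Station Beta with crate K1.

15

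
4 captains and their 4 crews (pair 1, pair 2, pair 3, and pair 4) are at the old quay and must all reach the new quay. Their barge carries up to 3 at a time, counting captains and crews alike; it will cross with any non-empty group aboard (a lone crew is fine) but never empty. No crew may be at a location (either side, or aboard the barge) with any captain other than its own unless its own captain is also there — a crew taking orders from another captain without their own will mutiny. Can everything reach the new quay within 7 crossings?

No

Counting alone: each trip to the new quay takes at most 3 across and each return brings at least 1 back, so after t trips out (and t−1 returns) at most 3t − (t−1) of the 8 are across; that first reaches 8 at t = 4, so at least 7 crossings are needed.
The safety rule pushes this higher. Following every safe sequence of crossings, the most of the 8 that can be at the new quay as the barge arrives there on crossing 7 is 7 — never all 8.
So the move cannot be finished within 7 crossings. (The shortest complete plan takes 9:)
1. captain 1 and crew 1 cross → the new quay.
2. captain 1 crosses ← the old quay.
3. captain 1, captain 2, and crew 2 cross → the new quay.
4. captain 1 and crew 1 cross ← the old quay.
5. captain 1, captain 3, and captain 4 cross → the new quay.
6. crew 2 crosses ← the old quay.
7. crew 1 and crew 2 cross → the new quay.
8. crew 1 crosses ← the old quay.
9. crew 1, crew 3, and crew 4 cross → the new quay.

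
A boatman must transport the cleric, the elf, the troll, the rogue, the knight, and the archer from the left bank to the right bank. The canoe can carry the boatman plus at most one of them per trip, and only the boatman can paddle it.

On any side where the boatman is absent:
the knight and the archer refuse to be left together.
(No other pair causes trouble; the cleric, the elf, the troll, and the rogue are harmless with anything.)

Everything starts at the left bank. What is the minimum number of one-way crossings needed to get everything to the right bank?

Counting alone: the boatman can take at most 1 across per trip to the right bank, so moving all 6 needs at least 6 loaded trips out, with a return between consecutive ones — at least 11 crossings.
The plan below uses exactly 11 crossings, so it is optimal:
1. Boatman goes to the right bank with the knight.  [the left bank: the archer, the cleric, the elf, the rogue, the troll | the right bank: the knight]
2. Boatman goes back to the left bank alone.  [the left bank: the archer, the cleric, the elf, the rogue, the troll | the right bank: the knight]
3. Boatman goes to the right bank with the cleric.  [the left bank: the archer, the elf, the rogue, the troll | the right bank: the cleric, the knight]
4. Boatman goes back to the left bank alone.  [the left bank: the archer, the elf, the rogue, the troll | the right bank: the cleric, the knight]
5. Boatman goes to the right bank with the elf.  [the left bank: the archer, the rogue, the troll | the right bank: the cleric, the elf, the knight]
6. Boatman goes back to the left bank alone.  [the left bank: the archer, the rogue, the troll | the right bank: the cleric, the elf, the knight]
7. Boatman goes to the right bank with the troll.  [the left bank: the archer, the rogue | the right bank: the cleric, the elf, the knight, the troll]
8. Boatman goes back to the left bank alone.  [the left bank: the archer, the rogue | the right bank: the cleric, the elf, the knight, the troll]
9. Boatman goes to the right bank with the rogue.  [the left bank: the archer | the right bank: the cleric, the elf, the knight, the rogue, the troll]
10. Boatman goes back to the left bank alone.  [the left bank: the archer | the right bank: the cleric, the elf, the knight, the rogue, the troll]
11. Boatman goes to the right bank with the archer.  [the left bank: — | the right bank: the archer, the cleric, the elf, the knight, the rogue, the troll]

11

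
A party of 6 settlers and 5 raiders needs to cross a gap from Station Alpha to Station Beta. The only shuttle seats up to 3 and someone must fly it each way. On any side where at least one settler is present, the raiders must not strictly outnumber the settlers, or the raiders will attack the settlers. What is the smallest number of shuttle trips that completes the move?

9

Counting alone: each trip to Station Beta takes at most 3 across and each return brings at least 1 back, so after t trips out (and t−1 returns) at most 3t − (t−1) of the 11 are across; that first reaches 11 at t = 5, so at least 9 crossings are needed.
The plan below uses exactly 9 crossings, so it is optimal:
1. 3 raiders → Station Beta.  (Station Alpha: 6S 2R; Station Beta: 0S 3R)
2. 1 raider ← Station Alpha.  (Station Alpha: 6S 3R; Station Beta: 0S 2R)
3. 3 settlers → Station Beta.  (Station Alpha: 3S 3R; Station Beta: 3S 2R)
4. 1 settler ← Station Alpha.  (Station Alpha: 4S 3R; Station Beta: 2S 2R)
5. 2 settlers and 1 raider → Station Beta.  (Station Alpha: 2S 2R; Station Beta: 4S 3R)
6. 1 settler ← Station Alpha.  (Station Alpha: 3S 2R; Station Beta: 3S 3R)
7. 2 settlers and 1 raider → Station Beta.  (Station Alpha: 1S 1R; Station Beta: 5S 4R)
8. 1 settler ← Station Alpha.  (Station Alpha: 2S 1R; Station Beta: 4S 4R)
9. 2 settlers and 1 raider → Station Beta.  (Station Alpha: 0S 0R; Station Beta: 6S 5R)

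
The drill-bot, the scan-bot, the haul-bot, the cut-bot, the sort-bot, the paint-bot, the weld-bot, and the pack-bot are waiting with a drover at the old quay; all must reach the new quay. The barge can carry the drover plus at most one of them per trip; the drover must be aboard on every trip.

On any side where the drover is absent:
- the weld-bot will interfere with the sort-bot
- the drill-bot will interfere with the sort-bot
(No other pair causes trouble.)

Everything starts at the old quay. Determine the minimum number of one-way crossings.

Counting alone: the drover can take at most 1 across per trip to the new quay, so moving all 8 needs at least 8 loaded trips out, with a return between consecutive ones — at least 15 crossings.
The safety rule pushes this higher. Following every safe sequence of crossings, the most of the 8 that can be at the new quay as the barge arrives there on crossing 15 is 7 — never all 8.
So no plan with fewer than 17 crossings exists, and this one achieves 17:
1. Drover goes to the new quay with the sort-bot.
2. Drover goes back to the old quay alone.
3. Drover goes to the new quay with the drill-bot.
4. Drover goes back to the old quay with the sort-bot.
5. Drover goes to the new quay with the weld-bot.
6. Drover goes back to the old quay alone.
7. Drover goes to the new quay with the scan-bot.
8. Drover goes back to the old quay alone.
9. Drover goes to the new quay with the haul-bot.
10. Drover goes back to the old quay alone.
11. Drover goes to the new quay with the cut-bot.
12. Drover goes back to the old quay alone.
13. Drover goes to the new quay with the paint-bot.
14. Drover goes back to the old quay alone.
15. Drover goes to the new quay with the pack-bot.
16. Drover goes back to the old quay alone.
17. Drover goes to the new quay with the sort-bot.

17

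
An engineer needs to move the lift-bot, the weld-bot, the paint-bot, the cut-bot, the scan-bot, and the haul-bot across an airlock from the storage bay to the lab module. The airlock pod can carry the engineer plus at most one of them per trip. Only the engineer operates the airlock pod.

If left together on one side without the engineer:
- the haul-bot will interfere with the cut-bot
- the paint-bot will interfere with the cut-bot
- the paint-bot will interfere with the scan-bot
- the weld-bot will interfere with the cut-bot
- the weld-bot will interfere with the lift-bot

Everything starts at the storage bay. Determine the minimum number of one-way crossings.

impossible

Whatever the first load, the items left behind include a forbidden pair without the engineer. No opening move is safe, so no plan exists.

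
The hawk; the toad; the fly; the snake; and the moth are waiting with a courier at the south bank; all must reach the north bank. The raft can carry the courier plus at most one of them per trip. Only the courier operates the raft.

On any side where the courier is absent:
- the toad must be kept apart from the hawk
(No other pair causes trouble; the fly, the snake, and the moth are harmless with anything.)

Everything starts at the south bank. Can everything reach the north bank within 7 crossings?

No

Counting alone: the courier can take at most 1 across per trip to the north bank, so moving all 5 needs at least 5 loaded trips out, with a return between consecutive ones — at least 9 crossings.
Since 7 < 9, 7 crossings cannot be enough. (The shortest complete plan in fact takes 9:)
1. Courier goes to the north bank with the hawk.  [the south bank: the fly, the moth, the snake, the toad | the north bank: the hawk]
2. Courier goes back to the south bank alone.  [the south bank: the fly, the moth, the snake, the toad | the north bank: the hawk]
3. Courier goes to the north bank with the fly.  [the south bank: the moth, the snake, the toad | the north bank: the fly, the hawk]
4. Courier goes back to the south bank alone.  [the south bank: the moth, the snake, the toad | the north bank: the fly, the hawk]
5. Courier goes to the north bank with the snake.  [the south bank: the moth, the toad | the north bank: the fly, the hawk, the snake]
6. Courier goes back to the south bank alone.  [the south bank: the moth, the toad | the north bank: the fly, the hawk, the snake]
7. Courier goes to the north bank with the moth.  [the south bank: the toad | the north bank: the fly, the hawk, the moth, the snake]
8. Courier goes back to the south bank alone.  [the south bank: the toad | the north bank: the fly, the hawk, the moth, the snake]
9. Courier goes to the north bank with the toad.  [the south bank: — | the north bank: the fly, the hawk, the moth, the snake, the toad]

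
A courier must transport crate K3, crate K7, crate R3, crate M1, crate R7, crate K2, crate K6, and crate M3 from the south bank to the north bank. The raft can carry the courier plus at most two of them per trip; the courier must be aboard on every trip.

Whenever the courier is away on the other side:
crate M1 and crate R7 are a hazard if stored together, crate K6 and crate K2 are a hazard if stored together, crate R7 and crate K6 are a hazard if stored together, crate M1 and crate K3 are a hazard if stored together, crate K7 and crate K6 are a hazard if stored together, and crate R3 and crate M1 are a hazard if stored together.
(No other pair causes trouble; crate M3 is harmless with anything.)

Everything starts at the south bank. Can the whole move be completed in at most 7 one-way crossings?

No

Counting alone: the courier can take at most 2 across per trip to the north bank, so moving all 8 needs at least 4 loaded trips out, with a return between consecutive ones — at least 7 crossings.
The safety rule pushes this higher. Following every safe sequence of crossings, the most of the 8 that can be at the north bank as the raft arrives there on crossing 7 is 6 — never all 8.
So the move cannot be finished within 7 crossings. (The shortest complete plan takes 9:)
1. Courier goes to the north bank with crate K6 and crate M1.  [the south bank: crate K2, crate K3, crate K7, crate M3, crate R3, crate R7 | the north bank: crate K6, crate M1]
2. Courier goes back to the south bank alone.  [the south bank: crate K2, crate K3, crate K7, crate M3, crate R3, crate R7 | the north bank: crate K6, crate M1]
3. Courier goes to the north bank with crate K3 and crate R3.  [the south bank: crate K2, crate K7, crate M3, crate R7 | the north bank: crate K3, crate K6, crate M1, crate R3]
4. Courier goes back to the south bank with crate M1.  [the south bank: crate K2, crate K7, crate M1, crate M3, crate R7 | the north bank: crate K3, crate K6, crate R3]
5. Courier goes to the north bank with crate K7 and crate R7.  [the south bank: crate K2, crate M1, crate M3 | the north bank: crate K3, crate K6, crate K7, crate R3, crate R7]
6. Courier goes back to the south bank with crate K6.  [the south bank: crate K2, crate K6, crate M1, crate M3 | the north bank: crate K3, crate K7, crate R3, crate R7]
7. Courier goes to the north bank with crate K2 and crate M3.  [the south bank: crate K6, crate M1 | the north bank: crate K2, crate K3, crate K7, crate M3, crate R3, crate R7]
8. Courier goes back to the south bank alone.  [the south bank: crate K6, crate M1 | the north bank: crate K2, crate K3, crate K7, crate M3, crate R3, crate R7]
9. Courier goes to the north bank with crate K6 and crate M1.  [the south bank: — | the north bank: crate K2, crate K3, crate K6, crate K7, crate M1, crate M3, crate R3, crate R7]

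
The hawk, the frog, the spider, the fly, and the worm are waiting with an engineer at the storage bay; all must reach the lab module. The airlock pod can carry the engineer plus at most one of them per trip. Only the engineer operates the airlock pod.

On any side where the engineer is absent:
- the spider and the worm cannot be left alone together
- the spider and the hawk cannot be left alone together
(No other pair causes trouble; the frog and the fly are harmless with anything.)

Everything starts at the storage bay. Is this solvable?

1. Engineer goes to the lab module with the spider.
2. Engineer goes back to the storage bay alone.
3. Engineer goes to the lab module with the hawk.
4. Engineer goes back to the storage bay with the spider.
5. Engineer goes to the lab module with the worm.
6. Engineer goes back to the storage bay alone.
7. Engineer goes to the lab module with the frog.
8. Engineer goes back to the storage bay alone.
9. Engineer goes to the lab module with the fly.
10. Engineer goes back to the storage bay alone.
11. Engineer goes to the lab module with the spider.

Yes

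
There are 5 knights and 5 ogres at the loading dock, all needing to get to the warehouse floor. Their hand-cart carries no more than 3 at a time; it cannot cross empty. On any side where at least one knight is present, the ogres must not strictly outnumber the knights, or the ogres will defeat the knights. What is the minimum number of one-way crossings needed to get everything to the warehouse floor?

11

Counting alone: each trip to the warehouse floor takes at most 3 across and each return brings at least 1 back, so after t trips out (and t−1 returns) at most 3t − (t−1) of the 10 are across; that first reaches 10 at t = 5, so at least 9 crossings are needed.
The safety rule pushes this higher. Following every safe sequence of crossings, the most of the 10 that can be at the warehouse floor as the hand-cart arrives there on crossing 9 is 9 — never all 10.
So no plan with fewer than 11 crossings exists, and this one achieves 11:
1. 2 ogres → the warehouse floor.  (the loading dock: 5K 3O; the warehouse floor: 0K 2O)
2. 1 ogre ← the loading dock.  (the loading dock: 5K 4O; the warehouse floor: 0K 1O)
3. 3 ogres → the warehouse floor.  (the loading dock: 5K 1O; the warehouse floor: 0K 4O)
4. 1 ogre ← the loading dock.  (the loading dock: 5K 2O; the warehouse floor: 0K 3O)
5. 3 knights → the warehouse floor.  (the loading dock: 2K 2O; the warehouse floor: 3K 3O)
6. 1 knight and 1 ogre ← the loading dock.  (the loading dock: 3K 3O; the warehouse floor: 2K 2O)
7. 3 knights → the warehouse floor.  (the loading dock: 0K 3O; the warehouse floor: 5K 2O)
8. 1 ogre ← the loading dock.  (the loading dock: 0K 4O; the warehouse floor: 5K 1O)
9. 2 ogres → the warehouse floor.  (the loading dock: 0K 2O; the warehouse floor: 5K 3O)
10. 1 ogre ← the loading dock.  (the loading dock: 0K 3O; the warehouse floor: 5K 2O)
11. 3 ogres → the warehouse floor.  (the loading dock: 0K 0O; the warehouse floor: 5K 5O)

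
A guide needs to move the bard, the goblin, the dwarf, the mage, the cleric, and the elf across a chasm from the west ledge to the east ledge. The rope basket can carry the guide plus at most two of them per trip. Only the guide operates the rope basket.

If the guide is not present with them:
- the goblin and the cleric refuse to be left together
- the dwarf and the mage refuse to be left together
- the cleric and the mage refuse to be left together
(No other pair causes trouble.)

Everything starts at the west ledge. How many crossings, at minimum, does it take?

5

Counting alone: the guide can take at most 2 across per trip to the east ledge, so moving all 6 needs at least 3 loaded trips out, with a return between consecutive ones — at least 5 crossings.
The plan below uses exactly 5 crossings, so it is optimal:
1. Guide goes to the east ledge with the goblin and the mage.
2. Guide goes back to the west ledge alone.
3. Guide goes to the east ledge with the bard and the elf.
4. Guide goes back to the west ledge alone.
5. Guide goes to the east ledge with the cleric and the dwarf.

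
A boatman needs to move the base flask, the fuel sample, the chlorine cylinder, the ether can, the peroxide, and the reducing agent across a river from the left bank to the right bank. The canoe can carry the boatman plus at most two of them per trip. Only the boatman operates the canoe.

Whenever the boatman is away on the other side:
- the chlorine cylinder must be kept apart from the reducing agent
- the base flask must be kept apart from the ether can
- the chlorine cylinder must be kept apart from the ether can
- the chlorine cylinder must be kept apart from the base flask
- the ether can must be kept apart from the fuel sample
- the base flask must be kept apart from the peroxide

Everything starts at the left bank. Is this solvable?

No

Whatever the first load, the items left behind include a forbidden pair without the boatman. No opening move is safe, so no plan exists.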